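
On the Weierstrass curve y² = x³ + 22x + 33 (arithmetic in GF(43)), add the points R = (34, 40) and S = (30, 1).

(23, 35)

(34, 40) + (30, 1). λ = (1 - 40)/(30 - 34) ≡ 4/39 mod 43. 39⁻¹ ≡ 32 (mod 43), so λ ≡ 42.
  x = λ² - 34 - 30 = 1764 - 64 ≡ 23; y = λ·(34 - 23) - 40 ≡ 35. → (23, 35)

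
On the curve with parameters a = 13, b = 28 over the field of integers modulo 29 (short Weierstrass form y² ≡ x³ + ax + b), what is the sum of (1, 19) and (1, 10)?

The two points share x = 1 and their y-coordinates satisfy 19 + 10 ≡ 0 (mod 29), so they are inverses. Their sum is 𝒪.

O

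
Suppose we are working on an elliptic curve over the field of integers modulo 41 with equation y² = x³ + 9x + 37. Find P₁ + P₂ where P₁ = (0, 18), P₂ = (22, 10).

(11, 27)

(0, 18) + (22, 10). λ = (10 - 18)/(22 - 0) ≡ 33/22 mod 41. 22⁻¹ ≡ 28 (mod 41), so λ ≡ 22.
  x = λ² - 0 - 22 = 484 - 22 ≡ 11; y = λ·(0 - 11) - 18 ≡ 27. → (11, 27)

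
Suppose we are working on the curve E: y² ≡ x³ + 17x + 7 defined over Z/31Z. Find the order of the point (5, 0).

2P: (5, 0) + (5, 0): same x and y₁ ≡ -y₂, so the sum is ∞.
2P = ∞, so the order is 2.

2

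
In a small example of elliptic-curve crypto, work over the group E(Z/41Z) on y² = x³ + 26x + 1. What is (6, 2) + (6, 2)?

tangent at (6, 2): λ = (3·6² + 26)/(2·2) ≡ 11/4. 4⁻¹ ≡ 31 (mod 41), so λ ≡ 11·31 ≡ 13.
  x = λ² - 6 - 6 = 169 - 12 ≡ 34; y = λ·(6 - 34) - 2 ≡ 3. → (34, 3)

(34, 3)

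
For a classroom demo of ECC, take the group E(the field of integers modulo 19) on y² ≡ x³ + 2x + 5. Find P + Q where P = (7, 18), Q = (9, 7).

(0, 10)

(7, 18) + (9, 7). λ = (7 - 18)/(9 - 7) ≡ 8/2 mod 19. 2⁻¹ ≡ 10 (mod 19), so λ ≡ 4.
  x = λ² - 7 - 9 = 16 - 16 ≡ 0; y = λ·(7 - 0) - 18 ≡ 10. → (0, 10)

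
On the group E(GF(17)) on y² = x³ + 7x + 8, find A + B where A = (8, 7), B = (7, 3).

(1, 4)

(8, 7) + (7, 3). λ = (3 - 7)/(7 - 8) ≡ 13/16 mod 17. 16⁻¹ ≡ 16 (mod 17) since 16·16 = 256 ≡ 1, so λ ≡ 4.
  x = λ² - 8 - 7 = 16 - 15 ≡ 1; y = λ·(8 - 1) - 7 ≡ 4. → (1, 4)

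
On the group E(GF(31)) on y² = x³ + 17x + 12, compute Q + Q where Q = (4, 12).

(8, 3)

tangent at (4, 12): λ = (3·4² + 17)/(2·12) ≡ 3/24. 24⁻¹ ≡ 22 (mod 31), so λ ≡ 3·22 ≡ 4.
  x = λ² - 4 - 4 = 16 - 8 ≡ 8; y = λ·(4 - 8) - 12 ≡ 3. → (8, 3)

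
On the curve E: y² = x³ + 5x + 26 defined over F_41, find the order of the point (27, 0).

2

2P: (27, 0) + (27, 0): same x and y₁ ≡ -y₂, so the sum is 𝒪.
2P = 𝒪, so the order is 2.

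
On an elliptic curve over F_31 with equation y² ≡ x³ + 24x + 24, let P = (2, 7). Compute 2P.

(14, 2)

tangent at (2, 7): λ = (3·2² + 24)/(2·7) ≡ 5/14. 14⁻¹ ≡ 20 (mod 31) since 14·20 = 280 ≡ 1, so λ ≡ 5·20 ≡ 7.
  x = λ² - 2 - 2 = 49 - 4 ≡ 14; y = λ·(2 - 14) - 7 ≡ 2. → (14, 2)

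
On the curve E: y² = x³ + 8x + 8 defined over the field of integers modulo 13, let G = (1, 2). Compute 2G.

tangent at (1, 2): λ = (3·1² + 8)/(2·2) ≡ 11/4. 4⁻¹ ≡ 10 (mod 13), so λ ≡ 11·10 ≡ 6.
  x = λ² - 1 - 1 = 36 - 2 ≡ 8; y = λ·(1 - 8) - 2 ≡ 8. → (8, 8)

(8, 8)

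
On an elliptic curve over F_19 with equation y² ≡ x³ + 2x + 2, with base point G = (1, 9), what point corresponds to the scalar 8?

(12, 14)

Repeated addition: build up to 8G.
2G: tangent at (1, 9): λ = (3·1² + 2)/(2·9) ≡ 5/18. 18⁻¹ ≡ 18 (mod 19) since 18·18 = 324 ≡ 1, so λ ≡ 5·18 ≡ 14.
  x = λ² - 1 - 1 = 196 - 2 ≡ 4; y = λ·(1 - 4) - 9 ≡ 6. → (4, 6)
3G: (4, 6) + (1, 9). λ = (9 - 6)/(1 - 4) ≡ 3/16 mod 19. 16⁻¹ ≡ 6 (mod 19), so λ ≡ 18.
  x = λ² - 4 - 1 = 324 - 5 ≡ 15; y = λ·(4 - 15) - 6 ≡ 5. → (15, 5)
4G: (15, 5) + (1, 9). λ = (9 - 5)/(1 - 15) ≡ 4/5 mod 19. 5⁻¹ ≡ 4 (mod 19) since 5·4 = 20 ≡ 1, so λ ≡ 16.
  x = λ² - 15 - 1 = 256 - 16 ≡ 12; y = λ·(15 - 12) - 5 ≡ 5. → (12, 5)
5G: (12, 5) + (1, 9). λ = (9 - 5)/(1 - 12) ≡ 4/8 mod 19. 8⁻¹ ≡ 12 (mod 19) since 8·12 = 96 ≡ 1, so λ ≡ 10.
  x = λ² - 12 - 1 = 100 - 13 ≡ 11; y = λ·(12 - 11) - 5 ≡ 5. → (11, 5)
6G: (11, 5) + (1, 9). λ = (9 - 5)/(1 - 11) ≡ 4/9 mod 19. 9⁻¹ ≡ 17 (mod 19), so λ ≡ 11.
  x = λ² - 11 - 1 = 121 - 12 ≡ 14; y = λ·(11 - 14) - 5 ≡ 0. → (14, 0)
7G: (14, 0) + (1, 9). λ = (9 - 0)/(1 - 14) ≡ 9/6 mod 19. 6⁻¹ ≡ 16 (mod 19), so λ ≡ 11.
  x = λ² - 14 - 1 = 121 - 15 ≡ 11; y = λ·(14 - 11) - 0 ≡ 14. → (11, 14)
8G: (11, 14) + (1, 9). λ = (9 - 14)/(1 - 11) ≡ 14/9 mod 19. 9⁻¹ ≡ 17 (mod 19), so λ ≡ 10.
  x = λ² - 11 - 1 = 100 - 12 ≡ 12; y = λ·(11 - 12) - 14 ≡ 14. → (12, 14)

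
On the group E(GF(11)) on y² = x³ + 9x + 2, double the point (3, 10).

tangent at (3, 10): λ = (3·3² + 9)/(2·10) ≡ 3/9. 9⁻¹ ≡ 5 (mod 11) since 9·5 = 45 ≡ 1, so λ ≡ 3·5 ≡ 4.
  x = λ² - 3 - 3 = 16 - 6 ≡ 10; y = λ·(3 - 10) - 10 ≡ 6. → (10, 6)

(10, 6)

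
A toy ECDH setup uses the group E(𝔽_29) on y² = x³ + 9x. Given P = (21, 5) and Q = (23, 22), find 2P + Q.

First 2P:
Repeated addition: build up to 2P.
2P: tangent at (21, 5): λ = (3·21² + 9)/(2·5) ≡ 27/10. 10⁻¹ ≡ 3 (mod 29), so λ ≡ 27·3 ≡ 23.
  x = λ² - 21 - 21 = 529 - 42 ≡ 23; y = λ·(21 - 23) - 5 ≡ 7. → (23, 7)
2P = (23, 7).
Finally 2P + Q:
(23, 7) + (23, 22): same x and y₁ ≡ -y₂, so the sum is O.

O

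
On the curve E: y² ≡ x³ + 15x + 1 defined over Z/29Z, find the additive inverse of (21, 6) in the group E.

(21, 23)

-(21, 6) = (21, -6 mod 29) = (21, 23).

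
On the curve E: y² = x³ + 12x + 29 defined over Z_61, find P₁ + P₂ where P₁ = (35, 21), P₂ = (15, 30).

(8, 37)

(35, 21) + (15, 30). λ = (30 - 21)/(15 - 35) ≡ 9/41 mod 61. 41⁻¹ ≡ 3 (mod 61), so λ ≡ 27.
  x = λ² - 35 - 15 = 729 - 50 ≡ 8; y = λ·(35 - 8) - 21 ≡ 37. → (8, 37)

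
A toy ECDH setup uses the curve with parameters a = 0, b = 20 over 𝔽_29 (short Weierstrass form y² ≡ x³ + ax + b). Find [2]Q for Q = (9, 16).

(18, 9)

tangent at (9, 16): λ = (3·9² + 0)/(2·16) ≡ 11/3. 3⁻¹ ≡ 10 (mod 29) since 3·10 = 30 ≡ 1, so λ ≡ 11·10 ≡ 23.
  x = λ² - 9 - 9 = 529 - 18 ≡ 18; y = λ·(9 - 18) - 16 ≡ 9. → (18, 9)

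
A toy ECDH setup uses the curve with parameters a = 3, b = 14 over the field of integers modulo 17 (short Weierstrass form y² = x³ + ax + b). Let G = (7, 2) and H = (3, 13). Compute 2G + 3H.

First 2G:
Repeated addition: build up to 2G.
2G: tangent at (7, 2): λ = (3·7² + 3)/(2·2) ≡ 14/4. 4⁻¹ ≡ 13 (mod 17), so λ ≡ 14·13 ≡ 12.
  x = λ² - 7 - 7 = 144 - 14 ≡ 11; y = λ·(7 - 11) - 2 ≡ 1. → (11, 1)
2G = (11, 1).
Next 3H:
Repeated addition: build up to 3H.
2H: tangent at (3, 13): λ = (3·3² + 3)/(2·13) ≡ 13/9. 9⁻¹ ≡ 2 (mod 17), so λ ≡ 13·2 ≡ 9.
  x = λ² - 3 - 3 = 81 - 6 ≡ 7; y = λ·(3 - 7) - 13 ≡ 2. → (7, 2)
3H: (7, 2) + (3, 13). λ = (13 - 2)/(3 - 7) ≡ 11/13 mod 17. 13⁻¹ ≡ 4 (mod 17), so λ ≡ 10.
  x = λ² - 7 - 3 = 100 - 10 ≡ 5; y = λ·(7 - 5) - 2 ≡ 1. → (5, 1)
3H = (5, 1).
Finally 2G + 3H:
(11, 1) + (5, 1). λ = (1 - 1)/(5 - 11) ≡ 0/11 mod 17. 11⁻¹ ≡ 14 (mod 17) since 11·14 = 154 ≡ 1, so λ ≡ 0.
  x = λ² - 11 - 5 = 0 - 16 ≡ 1; y = λ·(11 - 1) - 1 ≡ 16. → (1, 16)

(1, 16)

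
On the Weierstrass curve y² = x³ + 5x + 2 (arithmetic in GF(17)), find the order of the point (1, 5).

2P: tangent at (1, 5): λ = (3·1² + 5)/(2·5) ≡ 8/10. 10⁻¹ ≡ 12 (mod 17), so λ ≡ 8·12 ≡ 11.
  x = λ² - 1 - 1 = 121 - 2 ≡ 0; y = λ·(1 - 0) - 5 ≡ 6. → (0, 6)
3P: (0, 6) + (1, 5). λ = (5 - 6)/(1 - 0) ≡ 16/1 mod 17. 1⁻¹ ≡ 1 (mod 17) since 1·1 = 1 ≡ 1, so λ ≡ 16.
  x = λ² - 0 - 1 = 256 - 1 ≡ 0; y = λ·(0 - 0) - 6 ≡ 11. → (0, 11)
4P: (0, 11) + (1, 5). λ = (5 - 11)/(1 - 0) ≡ 11/1 mod 17. 1⁻¹ ≡ 1 (mod 17) since 1·1 = 1 ≡ 1, so λ ≡ 11.
  x = λ² - 0 - 1 = 121 - 1 ≡ 1; y = λ·(0 - 1) - 11 ≡ 12. → (1, 12)
5P: (1, 12) + (1, 5): same x and y₁ ≡ -y₂, so the sum is O.
5P = O, so the order is 5.

5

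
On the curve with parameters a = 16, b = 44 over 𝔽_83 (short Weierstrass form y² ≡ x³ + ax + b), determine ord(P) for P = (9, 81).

3

2P: tangent at (9, 81): λ = (3·9² + 16)/(2·81) ≡ 10/79. 79⁻¹ ≡ 62 (mod 83) since 79·62 = 4898 ≡ 1, so λ ≡ 10·62 ≡ 39.
  x = λ² - 9 - 9 = 1521 - 18 ≡ 9; y = λ·(9 - 9) - 81 ≡ 2. → (9, 2)
3P: (9, 2) + (9, 81): same x and y₁ ≡ -y₂, so the sum is O.
3P = O, so the order is 3.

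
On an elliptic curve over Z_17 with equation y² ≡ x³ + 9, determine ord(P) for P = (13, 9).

2P: tangent at (13, 9): λ = (3·13² + 0)/(2·9) ≡ 14/1. 1⁻¹ ≡ 1 (mod 17), so λ ≡ 14·1 ≡ 14.
  x = λ² - 13 - 13 = 196 - 26 ≡ 0; y = λ·(13 - 0) - 9 ≡ 3. → (0, 3)
3P: (0, 3) + (13, 9). λ = (9 - 3)/(13 - 0) ≡ 6/13 mod 17. 13⁻¹ ≡ 4 (mod 17), so λ ≡ 7.
  x = λ² - 0 - 13 = 49 - 13 ≡ 2; y = λ·(0 - 2) - 3 ≡ 0. → (2, 0)
4P: (2, 0) + (13, 9). λ = (9 - 0)/(13 - 2) ≡ 9/11 mod 17. 11⁻¹ ≡ 14 (mod 17), so λ ≡ 7.
  x = λ² - 2 - 13 = 49 - 15 ≡ 0; y = λ·(2 - 0) - 0 ≡ 14. → (0, 14)
5P: (0, 14) + (13, 9). λ = (9 - 14)/(13 - 0) ≡ 12/13 mod 17. 13⁻¹ ≡ 4 (mod 17), so λ ≡ 14.
  x = λ² - 0 - 13 = 196 - 13 ≡ 13; y = λ·(0 - 13) - 14 ≡ 8. → (13, 8)
6P: (13, 8) + (13, 9): same x and y₁ ≡ -y₂, so the sum is O.
6P = O, so the order is 6.

6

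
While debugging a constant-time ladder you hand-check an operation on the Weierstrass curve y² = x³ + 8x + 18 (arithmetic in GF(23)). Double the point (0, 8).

tangent at (0, 8): λ = (3·0² + 8)/(2·8) ≡ 8/16. 16⁻¹ ≡ 13 (mod 23), so λ ≡ 8·13 ≡ 12.
  x = λ² - 0 - 0 = 144 - 0 ≡ 6; y = λ·(0 - 6) - 8 ≡ 12. → (6, 12)

(6, 12)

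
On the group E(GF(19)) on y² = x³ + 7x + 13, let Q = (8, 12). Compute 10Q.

(8, 7)

Double-and-add on 10 = (1010)₂. Start with Q = (8, 12) for the leading 1-bit.
double: tangent at (8, 12): λ = (3·8² + 7)/(2·12) ≡ 9/5. 5⁻¹ ≡ 4 (mod 19) since 5·4 = 20 ≡ 1, so λ ≡ 9·4 ≡ 17.
  x = λ² - 8 - 8 = 289 - 16 ≡ 7; y = λ·(8 - 7) - 12 ≡ 5. → (7, 5)
double: tangent at (7, 5): λ = (3·7² + 7)/(2·5) ≡ 2/10. 10⁻¹ ≡ 2 (mod 19) since 10·2 = 20 ≡ 1, so λ ≡ 2·2 ≡ 4.
  x = λ² - 7 - 7 = 16 - 14 ≡ 2; y = λ·(7 - 2) - 5 ≡ 15. → (2, 15)
add Q: (2, 15) + (8, 12). λ = (12 - 15)/(8 - 2) ≡ 16/6 mod 19. 6⁻¹ ≡ 16 (mod 19) since 6·16 = 96 ≡ 1, so λ ≡ 9.
  x = λ² - 2 - 8 = 81 - 10 ≡ 14; y = λ·(2 - 14) - 15 ≡ 10. → (14, 10)
double: tangent at (14, 10): λ = (3·14² + 7)/(2·10) ≡ 6/1. 1⁻¹ ≡ 1 (mod 19), so λ ≡ 6·1 ≡ 6.
  x = λ² - 14 - 14 = 36 - 28 ≡ 8; y = λ·(14 - 8) - 10 ≡ 7. → (8, 7)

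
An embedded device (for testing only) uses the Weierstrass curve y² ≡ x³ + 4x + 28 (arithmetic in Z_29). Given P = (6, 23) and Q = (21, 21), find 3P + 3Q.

(10, 13)

First 3P:
Repeated addition: build up to 3P.
2P: tangent at (6, 23): λ = (3·6² + 4)/(2·23) ≡ 25/17. 17⁻¹ ≡ 12 (mod 29) since 17·12 = 204 ≡ 1, so λ ≡ 25·12 ≡ 10.
  x = λ² - 6 - 6 = 100 - 12 ≡ 1; y = λ·(6 - 1) - 23 ≡ 27. → (1, 27)
3P: (1, 27) + (6, 23). λ = (23 - 27)/(6 - 1) ≡ 25/5 mod 29. 5⁻¹ ≡ 6 (mod 29) since 5·6 = 30 ≡ 1, so λ ≡ 5.
  x = λ² - 1 - 6 = 25 - 7 ≡ 18; y = λ·(1 - 18) - 27 ≡ 4. → (18, 4)
3P = (18, 4).
Next 3Q:
Repeated addition: build up to 3Q.
2Q: tangent at (21, 21): λ = (3·21² + 4)/(2·21) ≡ 22/13. 13⁻¹ ≡ 9 (mod 29), so λ ≡ 22·9 ≡ 24.
  x = λ² - 21 - 21 = 576 - 42 ≡ 12; y = λ·(21 - 12) - 21 ≡ 21. → (12, 21)
3Q: (12, 21) + (21, 21). λ = (21 - 21)/(21 - 12) ≡ 0/9 mod 29. 9⁻¹ ≡ 13 (mod 29), so λ ≡ 0.
  x = λ² - 12 - 21 = 0 - 33 ≡ 25; y = λ·(12 - 25) - 21 ≡ 8. → (25, 8)
3Q = (25, 8).
Finally 3P + 3Q:
(18, 4) + (25, 8). λ = (8 - 4)/(25 - 18) ≡ 4/7 mod 29. 7⁻¹ ≡ 25 (mod 29), so λ ≡ 13.
  x = λ² - 18 - 25 = 169 - 43 ≡ 10; y = λ·(18 - 10) - 4 ≡ 13. → (10, 13)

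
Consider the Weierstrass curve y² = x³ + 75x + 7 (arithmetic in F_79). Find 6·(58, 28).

Write Q = (58, 28).
Double-and-add on 6 = (110)₂. Start with Q = (58, 28) for the leading 1-bit.
double: tangent at (58, 28): λ = (3·58² + 75)/(2·28) ≡ 55/56. 56⁻¹ ≡ 24 (mod 79), so λ ≡ 55·24 ≡ 56.
  x = λ² - 58 - 58 = 3136 - 116 ≡ 18; y = λ·(58 - 18) - 28 ≡ 0. → (18, 0)
add Q: (18, 0) + (58, 28). λ = (28 - 0)/(58 - 18) ≡ 28/40 mod 79. 40⁻¹ ≡ 2 (mod 79) since 40·2 = 80 ≡ 1, so λ ≡ 56.
  x = λ² - 18 - 58 = 3136 - 76 ≡ 58; y = λ·(18 - 58) - 0 ≡ 51. → (58, 51)
double: tangent at (58, 51): λ = (3·58² + 75)/(2·51) ≡ 55/23. 23⁻¹ ≡ 55 (mod 79) since 23·55 = 1265 ≡ 1, so λ ≡ 55·55 ≡ 23.
  x = λ² - 58 - 58 = 529 - 116 ≡ 18; y = λ·(58 - 18) - 51 ≡ 0. → (18, 0)

(18, 0)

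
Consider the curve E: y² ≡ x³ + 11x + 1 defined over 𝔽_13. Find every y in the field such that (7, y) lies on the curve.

none

x³ + 11x + 1 = 421 ≡ 5 (mod 13).
5 is a non-residue mod 13; no y exists.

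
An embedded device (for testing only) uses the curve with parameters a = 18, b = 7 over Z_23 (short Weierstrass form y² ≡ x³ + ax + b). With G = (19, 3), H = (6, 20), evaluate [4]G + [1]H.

First 4G:
Repeated addition: build up to 4G.
2G: tangent at (19, 3): λ = (3·19² + 18)/(2·3) ≡ 20/6. 6⁻¹ ≡ 4 (mod 23), so λ ≡ 20·4 ≡ 11.
  x = λ² - 19 - 19 = 121 - 38 ≡ 14; y = λ·(19 - 14) - 3 ≡ 6. → (14, 6)
3G: (14, 6) + (19, 3). λ = (3 - 6)/(19 - 14) ≡ 20/5 mod 23. 5⁻¹ ≡ 14 (mod 23), so λ ≡ 4.
  x = λ² - 14 - 19 = 16 - 33 ≡ 6; y = λ·(14 - 6) - 6 ≡ 3. → (6, 3)
4G: (6, 3) + (19, 3). λ = (3 - 3)/(19 - 6) ≡ 0/13 mod 23. 13⁻¹ ≡ 16 (mod 23), so λ ≡ 0.
  x = λ² - 6 - 19 = 0 - 25 ≡ 21; y = λ·(6 - 21) - 3 ≡ 20. → (21, 20)
4G = (21, 20).
Finally 4G + H:
(21, 20) + (6, 20). λ = (20 - 20)/(6 - 21) ≡ 0/8 mod 23. 8⁻¹ ≡ 3 (mod 23), so λ ≡ 0.
  x = λ² - 21 - 6 = 0 - 27 ≡ 19; y = λ·(21 - 19) - 20 ≡ 3. → (19, 3)

(19, 3)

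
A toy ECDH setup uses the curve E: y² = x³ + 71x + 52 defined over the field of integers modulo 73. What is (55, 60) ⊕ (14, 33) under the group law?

(40, 30)

(55, 60) + (14, 33). λ = (33 - 60)/(14 - 55) ≡ 46/32 mod 73. 32⁻¹ ≡ 16 (mod 73) since 32·16 = 512 ≡ 1, so λ ≡ 6.
  x = λ² - 55 - 14 = 36 - 69 ≡ 40; y = λ·(55 - 40) - 60 ≡ 30. → (40, 30)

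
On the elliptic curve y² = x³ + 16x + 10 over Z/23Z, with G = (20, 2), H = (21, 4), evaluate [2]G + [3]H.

First 2G:
Repeated addition: build up to 2G.
2G: tangent at (20, 2): λ = (3·20² + 16)/(2·2) ≡ 20/4. 4⁻¹ ≡ 6 (mod 23), so λ ≡ 20·6 ≡ 5.
  x = λ² - 20 - 20 = 25 - 40 ≡ 8; y = λ·(20 - 8) - 2 ≡ 12. → (8, 12)
2G = (8, 12).
Next 3H:
Repeated addition: build up to 3H.
2H: tangent at (21, 4): λ = (3·21² + 16)/(2·4) ≡ 5/8. 8⁻¹ ≡ 3 (mod 23) since 8·3 = 24 ≡ 1, so λ ≡ 5·3 ≡ 15.
  x = λ² - 21 - 21 = 225 - 42 ≡ 22; y = λ·(21 - 22) - 4 ≡ 4. → (22, 4)
3H: (22, 4) + (21, 4). λ = (4 - 4)/(21 - 22) ≡ 0/22 mod 23. 22⁻¹ ≡ 22 (mod 23) since 22·22 = 484 ≡ 1, so λ ≡ 0.
  x = λ² - 22 - 21 = 0 - 43 ≡ 3; y = λ·(22 - 3) - 4 ≡ 19. → (3, 19)
3H = (3, 19).
Finally 2G + 3H:
(8, 12) + (3, 19). λ = (19 - 12)/(3 - 8) ≡ 7/18 mod 23. 18⁻¹ ≡ 9 (mod 23), so λ ≡ 17.
  x = λ² - 8 - 3 = 289 - 11 ≡ 2; y = λ·(8 - 2) - 12 ≡ 21. → (2, 21)

(2, 21)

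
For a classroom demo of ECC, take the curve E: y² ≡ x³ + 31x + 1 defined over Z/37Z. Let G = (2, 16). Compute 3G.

Repeated addition: build up to 3G.
2G: tangent at (2, 16): λ = (3·2² + 31)/(2·16) ≡ 6/32. 32⁻¹ ≡ 22 (mod 37) since 32·22 = 704 ≡ 1, so λ ≡ 6·22 ≡ 21.
  x = λ² - 2 - 2 = 441 - 4 ≡ 30; y = λ·(2 - 30) - 16 ≡ 25. → (30, 25)
3G: (30, 25) + (2, 16). λ = (16 - 25)/(2 - 30) ≡ 28/9 mod 37. 9⁻¹ ≡ 33 (mod 37), so λ ≡ 36.
  x = λ² - 30 - 2 = 1296 - 32 ≡ 6; y = λ·(30 - 6) - 25 ≡ 25. → (6, 25)

(6, 25)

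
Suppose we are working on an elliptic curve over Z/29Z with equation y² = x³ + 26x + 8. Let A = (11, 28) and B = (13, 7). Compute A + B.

(11, 28) + (13, 7). λ = (7 - 28)/(13 - 11) ≡ 8/2 mod 29. 2⁻¹ ≡ 15 (mod 29) since 2·15 = 30 ≡ 1, so λ ≡ 4.
  x = λ² - 11 - 13 = 16 - 24 ≡ 21; y = λ·(11 - 21) - 28 ≡ 19. → (21, 19)

(21, 19)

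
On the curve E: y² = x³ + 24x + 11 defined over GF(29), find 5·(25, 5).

Write G = (25, 5).
Double-and-add on 5 = (101)₂. Start with G = (25, 5) for the leading 1-bit.
double: tangent at (25, 5): λ = (3·25² + 24)/(2·5) ≡ 14/10. 10⁻¹ ≡ 3 (mod 29) since 10·3 = 30 ≡ 1, so λ ≡ 14·3 ≡ 13.
  x = λ² - 25 - 25 = 169 - 50 ≡ 3; y = λ·(25 - 3) - 5 ≡ 20. → (3, 20)
double: tangent at (3, 20): λ = (3·3² + 24)/(2·20) ≡ 22/11. 11⁻¹ ≡ 8 (mod 29), so λ ≡ 22·8 ≡ 2.
  x = λ² - 3 - 3 = 4 - 6 ≡ 27; y = λ·(3 - 27) - 20 ≡ 19. → (27, 19)
add G: (27, 19) + (25, 5). λ = (5 - 19)/(25 - 27) ≡ 15/27 mod 29. 27⁻¹ ≡ 14 (mod 29), so λ ≡ 7.
  x = λ² - 27 - 25 = 49 - 52 ≡ 26; y = λ·(27 - 26) - 19 ≡ 17. → (26, 17)

(26, 17)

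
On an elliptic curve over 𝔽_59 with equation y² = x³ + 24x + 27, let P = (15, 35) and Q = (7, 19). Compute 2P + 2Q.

First 2P:
Repeated addition: build up to 2P.
2P: tangent at (15, 35): λ = (3·15² + 24)/(2·35) ≡ 50/11. 11⁻¹ ≡ 43 (mod 59) since 11·43 = 473 ≡ 1, so λ ≡ 50·43 ≡ 26.
  x = λ² - 15 - 15 = 676 - 30 ≡ 56; y = λ·(15 - 56) - 35 ≡ 20. → (56, 20)
2P = (56, 20).
Next 2Q:
Repeated addition: build up to 2Q.
2Q: tangent at (7, 19): λ = (3·7² + 24)/(2·19) ≡ 53/38. 38⁻¹ ≡ 14 (mod 59), so λ ≡ 53·14 ≡ 34.
  x = λ² - 7 - 7 = 1156 - 14 ≡ 21; y = λ·(7 - 21) - 19 ≡ 36. → (21, 36)
2Q = (21, 36).
Finally 2P + 2Q:
(56, 20) + (21, 36). λ = (36 - 20)/(21 - 56) ≡ 16/24 mod 59. 24⁻¹ ≡ 32 (mod 59) since 24·32 = 768 ≡ 1, so λ ≡ 40.
  x = λ² - 56 - 21 = 1600 - 77 ≡ 48; y = λ·(56 - 48) - 20 ≡ 5. → (48, 5)

(48, 5)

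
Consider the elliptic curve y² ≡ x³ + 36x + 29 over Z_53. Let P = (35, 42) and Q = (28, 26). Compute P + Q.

(35, 42) + (28, 26). λ = (26 - 42)/(28 - 35) ≡ 37/46 mod 53. 46⁻¹ ≡ 15 (mod 53), so λ ≡ 25.
  x = λ² - 35 - 28 = 625 - 63 ≡ 32; y = λ·(35 - 32) - 42 ≡ 33. → (32, 33)

(32, 33)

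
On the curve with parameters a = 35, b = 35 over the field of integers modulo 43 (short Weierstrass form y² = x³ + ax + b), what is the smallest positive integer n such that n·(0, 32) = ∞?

2P: tangent at (0, 32): λ = (3·0² + 35)/(2·32) ≡ 35/21. 21⁻¹ ≡ 41 (mod 43) since 21·41 = 861 ≡ 1, so λ ≡ 35·41 ≡ 16.
  x = λ² - 0 - 0 = 256 - 0 ≡ 41; y = λ·(0 - 41) - 32 ≡ 0. → (41, 0)
3P: (41, 0) + (0, 32). λ = (32 - 0)/(0 - 41) ≡ 32/2 mod 43. 2⁻¹ ≡ 22 (mod 43), so λ ≡ 16.
  x = λ² - 41 - 0 = 256 - 41 ≡ 0; y = λ·(41 - 0) - 0 ≡ 11. → (0, 11)
4P: (0, 11) + (0, 32): same x and y₁ ≡ -y₂, so the sum is ∞.
4P = ∞, so the order is 4.

4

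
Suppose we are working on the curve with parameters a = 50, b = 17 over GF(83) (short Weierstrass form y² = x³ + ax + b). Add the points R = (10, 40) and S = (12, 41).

(82, 7)

(10, 40) + (12, 41). λ = (41 - 40)/(12 - 10) ≡ 1/2 mod 83. 2⁻¹ ≡ 42 (mod 83) since 2·42 = 84 ≡ 1, so λ ≡ 42.
  x = λ² - 10 - 12 = 1764 - 22 ≡ 82; y = λ·(10 - 82) - 40 ≡ 7. → (82, 7)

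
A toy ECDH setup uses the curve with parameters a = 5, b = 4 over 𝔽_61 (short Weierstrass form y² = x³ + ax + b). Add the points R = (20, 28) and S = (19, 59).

(20, 28) + (19, 59). λ = (59 - 28)/(19 - 20) ≡ 31/60 mod 61. 60⁻¹ ≡ 60 (mod 61), so λ ≡ 30.
  x = λ² - 20 - 19 = 900 - 39 ≡ 7; y = λ·(20 - 7) - 28 ≡ 57. → (7, 57)

(7, 57)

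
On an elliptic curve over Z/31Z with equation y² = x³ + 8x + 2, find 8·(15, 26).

(29, 28)

Write G = (15, 26).
Double-and-add on 8 = (1000)₂. Start with G = (15, 26) for the leading 1-bit.
double: tangent at (15, 26): λ = (3·15² + 8)/(2·26) ≡ 1/21. 21⁻¹ ≡ 3 (mod 31) since 21·3 = 63 ≡ 1, so λ ≡ 1·3 ≡ 3.
  x = λ² - 15 - 15 = 9 - 30 ≡ 10; y = λ·(15 - 10) - 26 ≡ 20. → (10, 20)
double: tangent at (10, 20): λ = (3·10² + 8)/(2·20) ≡ 29/9. 9⁻¹ ≡ 7 (mod 31), so λ ≡ 29·7 ≡ 17.
  x = λ² - 10 - 10 = 289 - 20 ≡ 21; y = λ·(10 - 21) - 20 ≡ 10. → (21, 10)
double: tangent at (21, 10): λ = (3·21² + 8)/(2·10) ≡ 29/20. 20⁻¹ ≡ 14 (mod 31), so λ ≡ 29·14 ≡ 3.
  x = λ² - 21 - 21 = 9 - 42 ≡ 29; y = λ·(21 - 29) - 10 ≡ 28. → (29, 28)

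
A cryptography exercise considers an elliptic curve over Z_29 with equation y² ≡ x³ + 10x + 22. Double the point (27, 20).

tangent at (27, 20): λ = (3·27² + 10)/(2·20) ≡ 22/11. 11⁻¹ ≡ 8 (mod 29), so λ ≡ 22·8 ≡ 2.
  x = λ² - 27 - 27 = 4 - 54 ≡ 8; y = λ·(27 - 8) - 20 ≡ 18. → (8, 18)

(8, 18)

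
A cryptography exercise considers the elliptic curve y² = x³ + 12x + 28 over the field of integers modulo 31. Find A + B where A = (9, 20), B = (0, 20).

(22, 11)

(9, 20) + (0, 20). λ = (20 - 20)/(0 - 9) ≡ 0/22 mod 31. 22⁻¹ ≡ 24 (mod 31), so λ ≡ 0.
  x = λ² - 9 - 0 = 0 - 9 ≡ 22; y = λ·(9 - 22) - 20 ≡ 11. → (22, 11)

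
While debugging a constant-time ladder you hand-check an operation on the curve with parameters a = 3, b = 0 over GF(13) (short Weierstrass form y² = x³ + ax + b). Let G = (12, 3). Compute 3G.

(1, 2)

Repeated addition: build up to 3G.
2G: tangent at (12, 3): λ = (3·12² + 3)/(2·3) ≡ 6/6. 6⁻¹ ≡ 11 (mod 13), so λ ≡ 6·11 ≡ 1.
  x = λ² - 12 - 12 = 1 - 24 ≡ 3; y = λ·(12 - 3) - 3 ≡ 6. → (3, 6)
3G: (3, 6) + (12, 3). λ = (3 - 6)/(12 - 3) ≡ 10/9 mod 13. 9⁻¹ ≡ 3 (mod 13), so λ ≡ 4.
  x = λ² - 3 - 12 = 16 - 15 ≡ 1; y = λ·(3 - 1) - 6 ≡ 2. → (1, 2)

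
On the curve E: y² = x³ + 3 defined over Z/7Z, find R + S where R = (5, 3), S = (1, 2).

(5, 4)

(5, 3) + (1, 2). λ = (2 - 3)/(1 - 5) ≡ 6/3 mod 7. 3⁻¹ ≡ 5 (mod 7) since 3·5 = 15 ≡ 1, so λ ≡ 2.
  x = λ² - 5 - 1 = 4 - 6 ≡ 5; y = λ·(5 - 5) - 3 ≡ 4. → (5, 4)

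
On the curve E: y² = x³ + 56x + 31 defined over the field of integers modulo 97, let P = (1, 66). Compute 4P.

(1, 66)

Double-and-add on 4 = (100)₂. Start with P = (1, 66) for the leading 1-bit.
double: tangent at (1, 66): λ = (3·1² + 56)/(2·66) ≡ 59/35. 35⁻¹ ≡ 61 (mod 97), so λ ≡ 59·61 ≡ 10.
  x = λ² - 1 - 1 = 100 - 2 ≡ 1; y = λ·(1 - 1) - 66 ≡ 31. → (1, 31)
double: tangent at (1, 31): λ = (3·1² + 56)/(2·31) ≡ 59/62. 62⁻¹ ≡ 36 (mod 97), so λ ≡ 59·36 ≡ 87.
  x = λ² - 1 - 1 = 7569 - 2 ≡ 1; y = λ·(1 - 1) - 31 ≡ 66. → (1, 66)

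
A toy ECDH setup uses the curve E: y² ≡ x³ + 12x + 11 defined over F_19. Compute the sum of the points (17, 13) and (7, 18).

(0, 7)

(17, 13) + (7, 18). λ = (18 - 13)/(7 - 17) ≡ 5/9 mod 19. 9⁻¹ ≡ 17 (mod 19) since 9·17 = 153 ≡ 1, so λ ≡ 9.
  x = λ² - 17 - 7 = 81 - 24 ≡ 0; y = λ·(17 - 0) - 13 ≡ 7. → (0, 7)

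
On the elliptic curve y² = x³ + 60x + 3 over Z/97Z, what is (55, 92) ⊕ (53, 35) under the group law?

(1, 89)

(55, 92) + (53, 35). λ = (35 - 92)/(53 - 55) ≡ 40/95 mod 97. 95⁻¹ ≡ 48 (mod 97), so λ ≡ 77.
  x = λ² - 55 - 53 = 5929 - 108 ≡ 1; y = λ·(55 - 1) - 92 ≡ 89. → (1, 89)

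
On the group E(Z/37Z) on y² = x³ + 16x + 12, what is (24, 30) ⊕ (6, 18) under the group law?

(24, 30) + (6, 18). λ = (18 - 30)/(6 - 24) ≡ 25/19 mod 37. 19⁻¹ ≡ 2 (mod 37) since 19·2 = 38 ≡ 1, so λ ≡ 13.
  x = λ² - 24 - 6 = 169 - 30 ≡ 28; y = λ·(24 - 28) - 30 ≡ 29. → (28, 29)

(28, 29)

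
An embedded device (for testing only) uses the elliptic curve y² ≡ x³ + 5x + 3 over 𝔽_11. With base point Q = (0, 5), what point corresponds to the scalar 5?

(8, 7)

Double-and-add on 5 = (101)₂. Start with Q = (0, 5) for the leading 1-bit.
double: tangent at (0, 5): λ = (3·0² + 5)/(2·5) ≡ 5/10. 10⁻¹ ≡ 10 (mod 11) since 10·10 = 100 ≡ 1, so λ ≡ 5·10 ≡ 6.
  x = λ² - 0 - 0 = 36 - 0 ≡ 3; y = λ·(0 - 3) - 5 ≡ 10. → (3, 10)
double: tangent at (3, 10): λ = (3·3² + 5)/(2·10) ≡ 10/9. 9⁻¹ ≡ 5 (mod 11) since 9·5 = 45 ≡ 1, so λ ≡ 10·5 ≡ 6.
  x = λ² - 3 - 3 = 36 - 6 ≡ 8; y = λ·(3 - 8) - 10 ≡ 4. → (8, 4)
add Q: (8, 4) + (0, 5). λ = (5 - 4)/(0 - 8) ≡ 1/3 mod 11. 3⁻¹ ≡ 4 (mod 11) since 3·4 = 12 ≡ 1, so λ ≡ 4.
  x = λ² - 8 - 0 = 16 - 8 ≡ 8; y = λ·(8 - 8) - 4 ≡ 7. → (8, 7)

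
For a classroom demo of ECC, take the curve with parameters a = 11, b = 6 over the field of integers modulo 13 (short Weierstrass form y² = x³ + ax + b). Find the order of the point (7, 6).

11

2P: tangent at (7, 6): λ = (3·7² + 11)/(2·6) ≡ 2/12. 12⁻¹ ≡ 12 (mod 13), so λ ≡ 2·12 ≡ 11.
  x = λ² - 7 - 7 = 121 - 14 ≡ 3; y = λ·(7 - 3) - 6 ≡ 12. → (3, 12)
3P: (3, 12) + (7, 6). λ = (6 - 12)/(7 - 3) ≡ 7/4 mod 13. 4⁻¹ ≡ 10 (mod 13) since 4·10 = 40 ≡ 1, so λ ≡ 5.
  x = λ² - 3 - 7 = 25 - 10 ≡ 2; y = λ·(3 - 2) - 12 ≡ 6. → (2, 6)
4P: (2, 6) + (7, 6). λ = (6 - 6)/(7 - 2) ≡ 0/5 mod 13. 5⁻¹ ≡ 8 (mod 13), so λ ≡ 0.
  x = λ² - 2 - 7 = 0 - 9 ≡ 4; y = λ·(2 - 4) - 6 ≡ 7. → (4, 7)
5P: (4, 7) + (7, 6). λ = (6 - 7)/(7 - 4) ≡ 12/3 mod 13. 3⁻¹ ≡ 9 (mod 13) since 3·9 = 27 ≡ 1, so λ ≡ 4.
  x = λ² - 4 - 7 = 16 - 11 ≡ 5; y = λ·(4 - 5) - 7 ≡ 2. → (5, 2)
6P: (5, 2) + (7, 6). λ = (6 - 2)/(7 - 5) ≡ 4/2 mod 13. 2⁻¹ ≡ 7 (mod 13), so λ ≡ 2.
  x = λ² - 5 - 7 = 4 - 12 ≡ 5; y = λ·(5 - 5) - 2 ≡ 11. → (5, 11)
7P: (5, 11) + (7, 6). λ = (6 - 11)/(7 - 5) ≡ 8/2 mod 13. 2⁻¹ ≡ 7 (mod 13), so λ ≡ 4.
  x = λ² - 5 - 7 = 16 - 12 ≡ 4; y = λ·(5 - 4) - 11 ≡ 6. → (4, 6)
8P: (4, 6) + (7, 6). λ = (6 - 6)/(7 - 4) ≡ 0/3 mod 13. 3⁻¹ ≡ 9 (mod 13) since 3·9 = 27 ≡ 1, so λ ≡ 0.
  x = λ² - 4 - 7 = 0 - 11 ≡ 2; y = λ·(4 - 2) - 6 ≡ 7. → (2, 7)
9P: (2, 7) + (7, 6). λ = (6 - 7)/(7 - 2) ≡ 12/5 mod 13. 5⁻¹ ≡ 8 (mod 13), so λ ≡ 5.
  x = λ² - 2 - 7 = 25 - 9 ≡ 3; y = λ·(2 - 3) - 7 ≡ 1. → (3, 1)
10P: (3, 1) + (7, 6). λ = (6 - 1)/(7 - 3) ≡ 5/4 mod 13. 4⁻¹ ≡ 10 (mod 13) since 4·10 = 40 ≡ 1, so λ ≡ 11.
  x = λ² - 3 - 7 = 121 - 10 ≡ 7; y = λ·(3 - 7) - 1 ≡ 7. → (7, 7)
11P: (7, 7) + (7, 6): same x and y₁ ≡ -y₂, so the sum is O.
11P = O, so the order is 11.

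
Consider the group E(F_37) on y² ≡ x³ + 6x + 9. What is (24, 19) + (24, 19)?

tangent at (24, 19): λ = (3·24² + 6)/(2·19) ≡ 32/1. 1⁻¹ ≡ 1 (mod 37) since 1·1 = 1 ≡ 1, so λ ≡ 32·1 ≡ 32.
  x = λ² - 24 - 24 = 1024 - 48 ≡ 14; y = λ·(24 - 14) - 19 ≡ 5. → (14, 5)

(14, 5)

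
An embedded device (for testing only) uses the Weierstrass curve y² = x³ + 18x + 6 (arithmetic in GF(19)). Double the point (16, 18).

(4, 16)

tangent at (16, 18): λ = (3·16² + 18)/(2·18) ≡ 7/17. 17⁻¹ ≡ 9 (mod 19), so λ ≡ 7·9 ≡ 6.
  x = λ² - 16 - 16 = 36 - 32 ≡ 4; y = λ·(16 - 4) - 18 ≡ 16. → (4, 16)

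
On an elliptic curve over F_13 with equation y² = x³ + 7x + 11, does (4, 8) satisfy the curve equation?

yes

y² = 8² ≡ 12; x³ + 7x + 11 = 103 ≡ 12 (mod 13). 12 = 12.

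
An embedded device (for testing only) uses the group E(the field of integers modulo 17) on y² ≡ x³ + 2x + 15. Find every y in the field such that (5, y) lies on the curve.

none

x³ + 2x + 15 = 150 ≡ 14 (mod 17).
14 is a non-residue mod 17; no y exists.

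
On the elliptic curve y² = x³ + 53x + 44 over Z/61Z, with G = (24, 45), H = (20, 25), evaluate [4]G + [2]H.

(20, 36)

First 4G:
Double-and-add on 4 = (100)₂. Start with G = (24, 45) for the leading 1-bit.
double: tangent at (24, 45): λ = (3·24² + 53)/(2·45) ≡ 12/29. 29⁻¹ ≡ 40 (mod 61) since 29·40 = 1160 ≡ 1, so λ ≡ 12·40 ≡ 53.
  x = λ² - 24 - 24 = 2809 - 48 ≡ 16; y = λ·(24 - 16) - 45 ≡ 13. → (16, 13)
double: tangent at (16, 13): λ = (3·16² + 53)/(2·13) ≡ 28/26. 26⁻¹ ≡ 54 (mod 61) since 26·54 = 1404 ≡ 1, so λ ≡ 28·54 ≡ 48.
  x = λ² - 16 - 16 = 2304 - 32 ≡ 15; y = λ·(16 - 15) - 13 ≡ 35. → (15, 35)
4G = (15, 35).
Next 2H:
Repeated addition: build up to 2H.
2H: tangent at (20, 25): λ = (3·20² + 53)/(2·25) ≡ 33/50. 50⁻¹ ≡ 11 (mod 61), so λ ≡ 33·11 ≡ 58.
  x = λ² - 20 - 20 = 3364 - 40 ≡ 30; y = λ·(20 - 30) - 25 ≡ 5. → (30, 5)
2H = (30, 5).
Finally 4G + 2H:
(15, 35) + (30, 5). λ = (5 - 35)/(30 - 15) ≡ 31/15 mod 61. 15⁻¹ ≡ 57 (mod 61) since 15·57 = 855 ≡ 1, so λ ≡ 59.
  x = λ² - 15 - 30 = 3481 - 45 ≡ 20; y = λ·(15 - 20) - 35 ≡ 36. → (20, 36)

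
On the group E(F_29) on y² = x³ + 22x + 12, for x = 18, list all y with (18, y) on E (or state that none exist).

x³ + 22x + 12 = 6240 ≡ 5 (mod 29).
Square roots of 5 mod 29: 11 and 18 (since 11² = 121 ≡ 5).

11, 18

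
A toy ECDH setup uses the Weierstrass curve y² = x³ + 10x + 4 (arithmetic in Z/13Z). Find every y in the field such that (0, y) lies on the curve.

2, 11

x³ + 10x + 4 = 4 ≡ 4 (mod 13).
Square roots of 4 mod 13: 2 and 11 (since 2² = 4 ≡ 4).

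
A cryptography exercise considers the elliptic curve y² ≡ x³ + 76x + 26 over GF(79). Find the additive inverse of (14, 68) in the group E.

(14, 11)

-(14, 68) = (14, -68 mod 79) = (14, 11).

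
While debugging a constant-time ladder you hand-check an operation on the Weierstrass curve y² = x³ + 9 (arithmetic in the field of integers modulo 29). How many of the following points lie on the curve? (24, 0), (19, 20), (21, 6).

1

(24, 0): 0² ≡ 0, rhs ≡ 0 → on.
(19, 20): 20² ≡ 23, rhs ≡ 24 → off.
(21, 6): 6² ≡ 7, rhs ≡ 19 → off.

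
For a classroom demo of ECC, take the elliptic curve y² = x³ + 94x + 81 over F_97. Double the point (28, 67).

tangent at (28, 67): λ = (3·28² + 94)/(2·67) ≡ 21/37. 37⁻¹ ≡ 21 (mod 97) since 37·21 = 777 ≡ 1, so λ ≡ 21·21 ≡ 53.
  x = λ² - 28 - 28 = 2809 - 56 ≡ 37; y = λ·(28 - 37) - 67 ≡ 38. → (37, 38)

(37, 38)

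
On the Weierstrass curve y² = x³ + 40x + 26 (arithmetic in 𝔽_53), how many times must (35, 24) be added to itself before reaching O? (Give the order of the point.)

9

2P: tangent at (35, 24): λ = (3·35² + 40)/(2·24) ≡ 5/48. 48⁻¹ ≡ 21 (mod 53) since 48·21 = 1008 ≡ 1, so λ ≡ 5·21 ≡ 52.
  x = λ² - 35 - 35 = 2704 - 70 ≡ 37; y = λ·(35 - 37) - 24 ≡ 31. → (37, 31)
3P: (37, 31) + (35, 24). λ = (24 - 31)/(35 - 37) ≡ 46/51 mod 53. 51⁻¹ ≡ 26 (mod 53), so λ ≡ 30.
  x = λ² - 37 - 35 = 900 - 72 ≡ 33; y = λ·(37 - 33) - 31 ≡ 36. → (33, 36)
4P: (33, 36) + (35, 24). λ = (24 - 36)/(35 - 33) ≡ 41/2 mod 53. 2⁻¹ ≡ 27 (mod 53), so λ ≡ 47.
  x = λ² - 33 - 35 = 2209 - 68 ≡ 21; y = λ·(33 - 21) - 36 ≡ 51. → (21, 51)
5P: (21, 51) + (35, 24). λ = (24 - 51)/(35 - 21) ≡ 26/14 mod 53. 14⁻¹ ≡ 19 (mod 53) since 14·19 = 266 ≡ 1, so λ ≡ 17.
  x = λ² - 21 - 35 = 289 - 56 ≡ 21; y = λ·(21 - 21) - 51 ≡ 2. → (21, 2)
6P: (21, 2) + (35, 24). λ = (24 - 2)/(35 - 21) ≡ 22/14 mod 53. 14⁻¹ ≡ 19 (mod 53), so λ ≡ 47.
  x = λ² - 21 - 35 = 2209 - 56 ≡ 33; y = λ·(21 - 33) - 2 ≡ 17. → (33, 17)
7P: (33, 17) + (35, 24). λ = (24 - 17)/(35 - 33) ≡ 7/2 mod 53. 2⁻¹ ≡ 27 (mod 53), so λ ≡ 30.
  x = λ² - 33 - 35 = 900 - 68 ≡ 37; y = λ·(33 - 37) - 17 ≡ 22. → (37, 22)
8P: (37, 22) + (35, 24). λ = (24 - 22)/(35 - 37) ≡ 2/51 mod 53. 51⁻¹ ≡ 26 (mod 53), so λ ≡ 52.
  x = λ² - 37 - 35 = 2704 - 72 ≡ 35; y = λ·(37 - 35) - 22 ≡ 29. → (35, 29)
9P: (35, 29) + (35, 24): same x and y₁ ≡ -y₂, so the sum is O.
9P = O, so the order is 9.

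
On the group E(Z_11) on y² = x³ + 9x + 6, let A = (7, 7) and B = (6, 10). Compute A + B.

(7, 7) + (6, 10). λ = (10 - 7)/(6 - 7) ≡ 3/10 mod 11. 10⁻¹ ≡ 10 (mod 11) since 10·10 = 100 ≡ 1, so λ ≡ 8.
  x = λ² - 7 - 6 = 64 - 13 ≡ 7; y = λ·(7 - 7) - 7 ≡ 4. → (7, 4)

(7, 4)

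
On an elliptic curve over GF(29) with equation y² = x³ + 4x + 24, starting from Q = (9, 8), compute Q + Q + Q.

(20, 19)

Repeated addition: build up to 3Q.
2Q: tangent at (9, 8): λ = (3·9² + 4)/(2·8) ≡ 15/16. 16⁻¹ ≡ 20 (mod 29), so λ ≡ 15·20 ≡ 10.
  x = λ² - 9 - 9 = 100 - 18 ≡ 24; y = λ·(9 - 24) - 8 ≡ 16. → (24, 16)
3Q: (24, 16) + (9, 8). λ = (8 - 16)/(9 - 24) ≡ 21/14 mod 29. 14⁻¹ ≡ 27 (mod 29), so λ ≡ 16.
  x = λ² - 24 - 9 = 256 - 33 ≡ 20; y = λ·(24 - 20) - 16 ≡ 19. → (20, 19)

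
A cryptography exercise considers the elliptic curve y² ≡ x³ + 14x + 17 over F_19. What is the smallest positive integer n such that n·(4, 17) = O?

8

2P: tangent at (4, 17): λ = (3·4² + 14)/(2·17) ≡ 5/15. 15⁻¹ ≡ 14 (mod 19), so λ ≡ 5·14 ≡ 13.
  x = λ² - 4 - 4 = 169 - 8 ≡ 9; y = λ·(4 - 9) - 17 ≡ 13. → (9, 13)
3P: (9, 13) + (4, 17). λ = (17 - 13)/(4 - 9) ≡ 4/14 mod 19. 14⁻¹ ≡ 15 (mod 19), so λ ≡ 3.
  x = λ² - 9 - 4 = 9 - 13 ≡ 15; y = λ·(9 - 15) - 13 ≡ 7. → (15, 7)
4P: (15, 7) + (4, 17). λ = (17 - 7)/(4 - 15) ≡ 10/8 mod 19. 8⁻¹ ≡ 12 (mod 19) since 8·12 = 96 ≡ 1, so λ ≡ 6.
  x = λ² - 15 - 4 = 36 - 19 ≡ 17; y = λ·(15 - 17) - 7 ≡ 0. → (17, 0)
5P: (17, 0) + (4, 17). λ = (17 - 0)/(4 - 17) ≡ 17/6 mod 19. 6⁻¹ ≡ 16 (mod 19) since 6·16 = 96 ≡ 1, so λ ≡ 6.
  x = λ² - 17 - 4 = 36 - 21 ≡ 15; y = λ·(17 - 15) - 0 ≡ 12. → (15, 12)
6P: (15, 12) + (4, 17). λ = (17 - 12)/(4 - 15) ≡ 5/8 mod 19. 8⁻¹ ≡ 12 (mod 19) since 8·12 = 96 ≡ 1, so λ ≡ 3.
  x = λ² - 15 - 4 = 9 - 19 ≡ 9; y = λ·(15 - 9) - 12 ≡ 6. → (9, 6)
7P: (9, 6) + (4, 17). λ = (17 - 6)/(4 - 9) ≡ 11/14 mod 19. 14⁻¹ ≡ 15 (mod 19), so λ ≡ 13.
  x = λ² - 9 - 4 = 169 - 13 ≡ 4; y = λ·(9 - 4) - 6 ≡ 2. → (4, 2)
8P: (4, 2) + (4, 17): same x and y₁ ≡ -y₂, so the sum is O.
8P = O, so the order is 8.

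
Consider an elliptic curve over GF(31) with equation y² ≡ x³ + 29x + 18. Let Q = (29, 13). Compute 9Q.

(29, 18)

Repeated addition: build up to 9Q.
2Q: tangent at (29, 13): λ = (3·29² + 29)/(2·13) ≡ 10/26. 26⁻¹ ≡ 6 (mod 31), so λ ≡ 10·6 ≡ 29.
  x = λ² - 29 - 29 = 841 - 58 ≡ 8; y = λ·(29 - 8) - 13 ≡ 7. → (8, 7)
3Q: (8, 7) + (29, 13). λ = (13 - 7)/(29 - 8) ≡ 6/21 mod 31. 21⁻¹ ≡ 3 (mod 31) since 21·3 = 63 ≡ 1, so λ ≡ 18.
  x = λ² - 8 - 29 = 324 - 37 ≡ 8; y = λ·(8 - 8) - 7 ≡ 24. → (8, 24)
4Q: (8, 24) + (29, 13). λ = (13 - 24)/(29 - 8) ≡ 20/21 mod 31. 21⁻¹ ≡ 3 (mod 31), so λ ≡ 29.
  x = λ² - 8 - 29 = 841 - 37 ≡ 29; y = λ·(8 - 29) - 24 ≡ 18. → (29, 18)
5Q: (29, 18) + (29, 13): same x and y₁ ≡ -y₂, so the sum is the point at infinity.
6Q: the point at infinity + (29, 13) = (29, 13) (identity).
7Q: tangent at (29, 13): λ = (3·29² + 29)/(2·13) ≡ 10/26. 26⁻¹ ≡ 6 (mod 31) since 26·6 = 156 ≡ 1, so λ ≡ 10·6 ≡ 29.
  x = λ² - 29 - 29 = 841 - 58 ≡ 8; y = λ·(29 - 8) - 13 ≡ 7. → (8, 7)
8Q: (8, 7) + (29, 13). λ = (13 - 7)/(29 - 8) ≡ 6/21 mod 31. 21⁻¹ ≡ 3 (mod 31) since 21·3 = 63 ≡ 1, so λ ≡ 18.
  x = λ² - 8 - 29 = 324 - 37 ≡ 8; y = λ·(8 - 8) - 7 ≡ 24. → (8, 24)
9Q: (8, 24) + (29, 13). λ = (13 - 24)/(29 - 8) ≡ 20/21 mod 31. 21⁻¹ ≡ 3 (mod 31) since 21·3 = 63 ≡ 1, so λ ≡ 29.
  x = λ² - 8 - 29 = 841 - 37 ≡ 29; y = λ·(8 - 29) - 24 ≡ 18. → (29, 18)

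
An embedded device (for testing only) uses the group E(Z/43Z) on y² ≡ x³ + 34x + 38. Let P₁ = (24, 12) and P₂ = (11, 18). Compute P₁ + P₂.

(39, 28)

(24, 12) + (11, 18). λ = (18 - 12)/(11 - 24) ≡ 6/30 mod 43. 30⁻¹ ≡ 33 (mod 43) since 30·33 = 990 ≡ 1, so λ ≡ 26.
  x = λ² - 24 - 11 = 676 - 35 ≡ 39; y = λ·(24 - 39) - 12 ≡ 28. → (39, 28)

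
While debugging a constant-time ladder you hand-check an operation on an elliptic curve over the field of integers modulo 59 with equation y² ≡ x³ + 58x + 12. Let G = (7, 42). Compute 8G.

(0, 22)

Repeated addition: build up to 8G.
2G: tangent at (7, 42): λ = (3·7² + 58)/(2·42) ≡ 28/25. 25⁻¹ ≡ 26 (mod 59), so λ ≡ 28·26 ≡ 20.
  x = λ² - 7 - 7 = 400 - 14 ≡ 32; y = λ·(7 - 32) - 42 ≡ 48. → (32, 48)
3G: (32, 48) + (7, 42). λ = (42 - 48)/(7 - 32) ≡ 53/34 mod 59. 34⁻¹ ≡ 33 (mod 59), so λ ≡ 38.
  x = λ² - 32 - 7 = 1444 - 39 ≡ 48; y = λ·(32 - 48) - 48 ≡ 52. → (48, 52)
4G: (48, 52) + (7, 42). λ = (42 - 52)/(7 - 48) ≡ 49/18 mod 59. 18⁻¹ ≡ 23 (mod 59) since 18·23 = 414 ≡ 1, so λ ≡ 6.
  x = λ² - 48 - 7 = 36 - 55 ≡ 40; y = λ·(48 - 40) - 52 ≡ 55. → (40, 55)
5G: (40, 55) + (7, 42). λ = (42 - 55)/(7 - 40) ≡ 46/26 mod 59. 26⁻¹ ≡ 25 (mod 59), so λ ≡ 29.
  x = λ² - 40 - 7 = 841 - 47 ≡ 27; y = λ·(40 - 27) - 55 ≡ 27. → (27, 27)
6G: (27, 27) + (7, 42). λ = (42 - 27)/(7 - 27) ≡ 15/39 mod 59. 39⁻¹ ≡ 56 (mod 59), so λ ≡ 14.
  x = λ² - 27 - 7 = 196 - 34 ≡ 44; y = λ·(27 - 44) - 27 ≡ 30. → (44, 30)
7G: (44, 30) + (7, 42). λ = (42 - 30)/(7 - 44) ≡ 12/22 mod 59. 22⁻¹ ≡ 51 (mod 59), so λ ≡ 22.
  x = λ² - 44 - 7 = 484 - 51 ≡ 20; y = λ·(44 - 20) - 30 ≡ 26. → (20, 26)
8G: (20, 26) + (7, 42). λ = (42 - 26)/(7 - 20) ≡ 16/46 mod 59. 46⁻¹ ≡ 9 (mod 59), so λ ≡ 26.
  x = λ² - 20 - 7 = 676 - 27 ≡ 0; y = λ·(20 - 0) - 26 ≡ 22. → (0, 22)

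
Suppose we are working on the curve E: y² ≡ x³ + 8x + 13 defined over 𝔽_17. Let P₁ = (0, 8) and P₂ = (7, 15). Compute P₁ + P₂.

(0, 8) + (7, 15). λ = (15 - 8)/(7 - 0) ≡ 7/7 mod 17. 7⁻¹ ≡ 5 (mod 17), so λ ≡ 1.
  x = λ² - 0 - 7 = 1 - 7 ≡ 11; y = λ·(0 - 11) - 8 ≡ 15. → (11, 15)

(11, 15)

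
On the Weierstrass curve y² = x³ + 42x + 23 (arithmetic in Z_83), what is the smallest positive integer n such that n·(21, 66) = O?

4

2P: tangent at (21, 66): λ = (3·21² + 42)/(2·66) ≡ 37/49. 49⁻¹ ≡ 61 (mod 83), so λ ≡ 37·61 ≡ 16.
  x = λ² - 21 - 21 = 256 - 42 ≡ 48; y = λ·(21 - 48) - 66 ≡ 0. → (48, 0)
3P: (48, 0) + (21, 66). λ = (66 - 0)/(21 - 48) ≡ 66/56 mod 83. 56⁻¹ ≡ 43 (mod 83) since 56·43 = 2408 ≡ 1, so λ ≡ 16.
  x = λ² - 48 - 21 = 256 - 69 ≡ 21; y = λ·(48 - 21) - 0 ≡ 17. → (21, 17)
4P: (21, 17) + (21, 66): same x and y₁ ≡ -y₂, so the sum is O.
4P = O, so the order is 4.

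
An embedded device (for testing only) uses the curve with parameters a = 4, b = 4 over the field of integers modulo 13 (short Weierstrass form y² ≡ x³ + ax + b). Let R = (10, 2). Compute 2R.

tangent at (10, 2): λ = (3·10² + 4)/(2·2) ≡ 5/4. 4⁻¹ ≡ 10 (mod 13) since 4·10 = 40 ≡ 1, so λ ≡ 5·10 ≡ 11.
  x = λ² - 10 - 10 = 121 - 20 ≡ 10; y = λ·(10 - 10) - 2 ≡ 11. → (10, 11)

(10, 11)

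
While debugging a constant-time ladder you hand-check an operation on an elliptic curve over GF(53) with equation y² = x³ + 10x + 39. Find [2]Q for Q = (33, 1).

(47, 9)

tangent at (33, 1): λ = (3·33² + 10)/(2·1) ≡ 44/2. 2⁻¹ ≡ 27 (mod 53), so λ ≡ 44·27 ≡ 22.
  x = λ² - 33 - 33 = 484 - 66 ≡ 47; y = λ·(33 - 47) - 1 ≡ 9. → (47, 9)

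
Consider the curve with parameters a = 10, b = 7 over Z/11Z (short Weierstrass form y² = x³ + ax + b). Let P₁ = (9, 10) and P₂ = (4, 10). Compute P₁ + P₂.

(9, 1)

(9, 10) + (4, 10). λ = (10 - 10)/(4 - 9) ≡ 0/6 mod 11. 6⁻¹ ≡ 2 (mod 11), so λ ≡ 0.
  x = λ² - 9 - 4 = 0 - 13 ≡ 9; y = λ·(9 - 9) - 10 ≡ 1. → (9, 1)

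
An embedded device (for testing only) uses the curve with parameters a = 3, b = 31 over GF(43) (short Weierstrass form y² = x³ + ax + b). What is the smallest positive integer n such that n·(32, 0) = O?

2

2P: (32, 0) + (32, 0): same x and y₁ ≡ -y₂, so the sum is O.
2P = O, so the order is 2.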